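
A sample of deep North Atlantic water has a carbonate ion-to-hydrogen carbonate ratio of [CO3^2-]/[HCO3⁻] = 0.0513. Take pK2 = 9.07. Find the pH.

From K2 = [H⁺][CO3^2-]/[HCO3⁻]:  pH = pK2 + log₁₀([CO3^2-]/[HCO3⁻])
log₁₀(0.0513) = -1.290
pH = 9.07 + (-1.290) = 7.78

pH = 7.78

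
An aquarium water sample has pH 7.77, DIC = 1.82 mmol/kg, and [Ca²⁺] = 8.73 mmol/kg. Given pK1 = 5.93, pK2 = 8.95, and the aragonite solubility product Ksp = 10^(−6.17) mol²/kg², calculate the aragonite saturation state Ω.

α₂ = 1 / (1 + [H⁺]/K2 + [H⁺]²/(K1K2)) = 1 / (1 + 10^+1.18 + 10^-0.66)
   = 1 / (1 + 15.136 + 0.21878) = 1/16.354 = 0.06115
[CO3²⁻] = α₂ × DIC = 0.06115 × 1.82 = 0.1113 mmol/kg
Ksp = 10^(−6.17) = 6.761×10^-7
Ω = [Ca²⁺][CO3²⁻]/Ksp = (8.73×10^-3)(1.113×10^-4) / 6.761×10^-7 = 1.44

Ω = 1.44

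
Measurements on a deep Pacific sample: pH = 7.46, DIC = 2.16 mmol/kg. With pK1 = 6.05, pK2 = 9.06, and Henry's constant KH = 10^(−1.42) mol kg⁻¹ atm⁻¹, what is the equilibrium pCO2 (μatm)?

pCO2 = 2080 μatm

α₀ = 1 / (1 + K1/[H⁺] + K1K2/[H⁺]²) = 1 / (1 + 10^+1.41 + 10^-0.19)
   = 1 / (1 + 25.704 + 0.64565) = 1/27.350 = 0.03656
[CO2*] = α₀ × DIC = 0.03656 × 2.16 = 0.07898 mmol/kg
pCO2 = [CO2*]/KH = 7.898×10^-5 / 3.802×10^-2 = 2080 μatm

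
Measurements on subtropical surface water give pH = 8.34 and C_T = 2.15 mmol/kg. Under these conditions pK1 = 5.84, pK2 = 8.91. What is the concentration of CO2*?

[CO2*] = 5.34 μmol/kg

α₀ = 1 / (1 + K1/[H⁺] + K1K2/[H⁺]²) = 1 / (1 + 10^+2.50 + 10^+1.93)
   = 1 / (1 + 316.23 + 85.114) = 1/402.34 = 0.002485
[CO2*] = α₀ × DIC = 0.002485 × 2.15 = 0.00534 mmol/kg = 5.34 μmol/kg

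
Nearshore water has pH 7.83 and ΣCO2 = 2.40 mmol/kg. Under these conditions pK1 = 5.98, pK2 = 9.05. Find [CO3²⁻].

α₂ = 1 / (1 + [H⁺]/K2 + [H⁺]²/(K1K2)) = 1 / (1 + 10^+1.22 + 10^-0.63)
   = 1 / (1 + 16.596 + 0.23442) = 1/17.830 = 0.05608
[CO3²⁻] = α₂ × DIC = 0.05608 × 2.40 = 0.135 mmol/kg

[CO3²⁻] = 0.135 mmol/kg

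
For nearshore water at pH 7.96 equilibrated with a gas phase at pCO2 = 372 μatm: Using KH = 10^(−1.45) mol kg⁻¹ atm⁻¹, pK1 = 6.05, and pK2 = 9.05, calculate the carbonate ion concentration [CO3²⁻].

[CO3²⁻] = 0.0872 mmol/kg

[CO2*] = KH · pCO2 = 10^(−1.45) × 372×10^-6 = 1.320×10^-5 mol/kg
α₀ = 1/(1 + K1/[H⁺] + K1K2/[H⁺]²) = 1/(1 + 10^+1.91 + 10^+0.82) = 0.01125
DIC = [CO2*]/α₀ = 1.320×10^-5 / 0.01125 = 1.173 mmol/kg
[CO3²⁻] = α₂·DIC; α₂ = 0.07433, so [CO3²⁻] = 0.07433 × 1.173 = 0.0872 mmol/kg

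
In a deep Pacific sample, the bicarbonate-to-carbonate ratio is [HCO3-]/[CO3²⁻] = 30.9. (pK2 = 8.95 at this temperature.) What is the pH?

From K2 = [H⁺][CO3²⁻]/[HCO3-]:  pH = pK2 − log₁₀([HCO3-]/[CO3²⁻])
log₁₀(30.9) = +1.490
pH = 8.95 − (+1.490) = 7.46

pH = 7.46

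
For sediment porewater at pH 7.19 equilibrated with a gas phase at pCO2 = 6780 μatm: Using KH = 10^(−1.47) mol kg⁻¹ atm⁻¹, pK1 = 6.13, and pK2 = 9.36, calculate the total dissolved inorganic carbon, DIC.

DIC = 2.89 mmol/kg

[CO2*] = KH · pCO2 = 10^(−1.47) × 6780×10^-6 = 2.297×10^-4 mol/kg
α₀ = 1/(1 + K1/[H⁺] + K1K2/[H⁺]²) = 1/(1 + 10^+1.06 + 10^-1.11) = 0.07962
DIC = [CO2*]/α₀ = 2.297×10^-4 / 0.07962 = 2.89 mmol/kg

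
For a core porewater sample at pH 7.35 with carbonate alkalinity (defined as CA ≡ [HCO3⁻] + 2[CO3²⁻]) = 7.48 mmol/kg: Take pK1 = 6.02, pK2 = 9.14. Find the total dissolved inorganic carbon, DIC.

CA = [HCO3⁻] + 2[CO3²⁻] = (α₁ + 2α₂)·DIC
At pH 7.35: [H⁺]/K1 = 10^-1.33 = 0.046774, K2/[H⁺] = 10^-1.79 = 0.016218
α₁ = 1/(1 + 0.046774 + 0.016218) = 1/1.0630 = 0.9407; α₂ = α₁·K2/[H⁺] = 0.01526
α₁ + 2α₂ = 0.9713
DIC = CA / (α₁ + 2α₂) = 7.48 / 0.9713 = 7.70 mmol/kg

DIC = 7.70 mmol/kg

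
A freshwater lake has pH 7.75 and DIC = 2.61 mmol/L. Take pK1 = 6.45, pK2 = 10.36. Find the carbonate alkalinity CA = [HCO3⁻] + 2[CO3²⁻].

CA = [HCO3⁻] + 2[CO3²⁻] = (α₁ + 2α₂)·DIC
At pH 7.75: [H⁺]/K1 = 10^-1.30 = 0.050119, K2/[H⁺] = 10^-2.61 = 0.0024547
α₁ = 1/(1 + 0.050119 + 0.0024547) = 1/1.0526 = 0.9501; α₂ = α₁·K2/[H⁺] = 0.002332
α₁ + 2α₂ = 0.9547
CA = 0.9547 × 2.61 = 2.49 mmol/L

CA = 2.49 mmol/L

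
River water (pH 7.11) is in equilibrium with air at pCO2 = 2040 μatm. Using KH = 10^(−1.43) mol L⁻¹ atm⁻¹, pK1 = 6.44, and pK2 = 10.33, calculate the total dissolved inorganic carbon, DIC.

[CO2*] = KH · pCO2 = 10^(−1.43) × 2040×10^-6 = 7.579×10^-5 mol/L
α₀ = 1/(1 + K1/[H⁺] + K1K2/[H⁺]²) = 1/(1 + 10^+0.67 + 10^-2.55) = 0.1761
DIC = [CO2*]/α₀ = 7.579×10^-5 / 0.1761 = 0.431 mmol/L

DIC = 0.431 mmol/L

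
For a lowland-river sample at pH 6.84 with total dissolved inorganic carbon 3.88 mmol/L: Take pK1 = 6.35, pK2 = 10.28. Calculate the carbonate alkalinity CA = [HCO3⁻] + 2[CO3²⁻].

CA = 2.93 mmol/L

CA = [HCO3⁻] + 2[CO3²⁻] = (α₁ + 2α₂)·DIC
At pH 6.84: [H⁺]/K1 = 10^-0.49 = 0.32359, K2/[H⁺] = 10^-3.44 = 0.00036308
α₁ = 1/(1 + 0.32359 + 0.00036308) = 1/1.3240 = 0.7553; α₂ = α₁·K2/[H⁺] = 0.0002742
α₁ + 2α₂ = 0.7559
CA = 0.7559 × 3.88 = 2.93 mmol/L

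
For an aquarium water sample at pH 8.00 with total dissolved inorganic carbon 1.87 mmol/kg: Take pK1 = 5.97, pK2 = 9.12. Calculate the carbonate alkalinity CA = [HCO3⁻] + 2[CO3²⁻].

CA = [HCO3⁻] + 2[CO3²⁻] = (α₁ + 2α₂)·DIC
At pH 8.00: [H⁺]/K1 = 10^-2.03 = 0.0093325, K2/[H⁺] = 10^-1.12 = 0.075858
α₁ = 1/(1 + 0.0093325 + 0.075858) = 1/1.0852 = 0.9215; α₂ = α₁·K2/[H⁺] = 0.06990
α₁ + 2α₂ = 1.0613
CA = 1.0613 × 1.87 = 1.98 mmol/kg

CA = 1.98 mmol/kg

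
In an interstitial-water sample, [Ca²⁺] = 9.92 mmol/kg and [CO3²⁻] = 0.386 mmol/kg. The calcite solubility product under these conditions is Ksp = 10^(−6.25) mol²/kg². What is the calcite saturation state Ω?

Ksp = 10^(−6.25) = 5.623×10^-7
Ω = [Ca²⁺][CO3²⁻]/Ksp = (9.92×10^-3)(0.386×10^-3) / 5.623×10^-7 = 6.81

Ω = 6.81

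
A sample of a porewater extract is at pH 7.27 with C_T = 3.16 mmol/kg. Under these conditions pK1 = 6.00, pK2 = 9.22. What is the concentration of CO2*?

α₀ = 1 / (1 + K1/[H⁺] + K1K2/[H⁺]²) = 1 / (1 + 10^+1.27 + 10^-0.68)
   = 1 / (1 + 18.621 + 0.20893) = 1/19.830 = 0.05043
[CO2*] = α₀ × DIC = 0.05043 × 3.16 = 0.159 mmol/kg

[CO2*] = 0.159 mmol/kg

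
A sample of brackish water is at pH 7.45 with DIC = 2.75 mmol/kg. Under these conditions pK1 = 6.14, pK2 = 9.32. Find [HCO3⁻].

[HCO3⁻] = 2.59 mmol/kg

α₁ = 1 / (1 + [H⁺]/K1 + K2/[H⁺]) = 1 / (1 + 10^-1.31 + 10^-1.87)
   = 1 / (1 + 0.048978 + 0.013490) = 1/1.0625 = 0.9412
[HCO3⁻] = α₁ × DIC = 0.9412 × 2.75 = 2.59 mmol/kg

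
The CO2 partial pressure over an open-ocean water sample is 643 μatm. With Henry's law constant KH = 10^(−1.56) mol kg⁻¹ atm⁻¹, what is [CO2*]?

KH = 10^(−1.56) = 2.754×10^-2 mol kg⁻¹ atm⁻¹
[CO2*] = KH · pCO2 = 2.754×10^-2 × 643×10^-6 atm = 1.77×10^-5 mol/kg

[CO2*] = 17.7 μmol/kg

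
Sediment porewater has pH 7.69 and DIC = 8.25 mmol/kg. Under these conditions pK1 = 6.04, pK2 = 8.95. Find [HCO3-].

α₁ = 1 / (1 + [H⁺]/K1 + K2/[H⁺]) = 1 / (1 + 10^-1.65 + 10^-1.26)
   = 1 / (1 + 0.022387 + 0.054954) = 1/1.0773 = 0.9282
[HCO3⁻] = α₁ × DIC = 0.9282 × 8.25 = 7.66 mmol/kg

[HCO3⁻] = 7.66 mmol/kg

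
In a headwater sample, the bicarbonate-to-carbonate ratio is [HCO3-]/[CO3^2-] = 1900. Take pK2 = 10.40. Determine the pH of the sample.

pH = 7.12

From K2 = [H⁺][CO3^2-]/[HCO3-]:  pH = pK2 − log₁₀([HCO3-]/[CO3^2-])
log₁₀(1900) = +3.279
pH = 10.40 − (+3.279) = 7.12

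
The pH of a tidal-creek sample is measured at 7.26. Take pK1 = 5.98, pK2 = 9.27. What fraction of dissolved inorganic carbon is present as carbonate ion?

α₂ = 1 / (1 + [H⁺]/K2 + [H⁺]²/(K1K2)) = 1 / (1 + 10^+2.01 + 10^+0.73)
   = 1 / (1 + 102.33 + 5.3703) = 1/108.70 = 0.009200

α₂ = 0.00920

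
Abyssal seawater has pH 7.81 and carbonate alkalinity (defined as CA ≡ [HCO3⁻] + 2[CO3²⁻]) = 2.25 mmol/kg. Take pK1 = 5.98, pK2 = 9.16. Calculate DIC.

CA = [HCO3⁻] + 2[CO3²⁻] = (α₁ + 2α₂)·DIC
At pH 7.81: [H⁺]/K1 = 10^-1.83 = 0.014791, K2/[H⁺] = 10^-1.35 = 0.044668
α₁ = 1/(1 + 0.014791 + 0.044668) = 1/1.0595 = 0.9439; α₂ = α₁·K2/[H⁺] = 0.04216
α₁ + 2α₂ = 1.0282
DIC = CA / (α₁ + 2α₂) = 2.25 / 1.0282 = 2.19 mmol/kg

DIC = 2.19 mmol/kg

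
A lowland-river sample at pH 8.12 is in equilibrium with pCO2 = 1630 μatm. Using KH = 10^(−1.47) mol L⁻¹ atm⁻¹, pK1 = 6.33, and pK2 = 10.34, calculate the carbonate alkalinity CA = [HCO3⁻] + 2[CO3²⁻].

[CO2*] = KH · pCO2 = 10^(−1.47) × 1630×10^-6 = 5.523×10^-5 mol/L
α₀ = 1/(1 + K1/[H⁺] + K1K2/[H⁺]²) = 1/(1 + 10^+1.79 + 10^-0.43) = 0.01587
DIC = [CO2*]/α₀ = 5.523×10^-5 / 0.01587 = 3.481 mmol/L
CA = (α₁ + 2α₂)·DIC = (0.9782 + 2×0.005894) × 3.481 = 3.45 mmol/L

CA = 3.45 mmol/L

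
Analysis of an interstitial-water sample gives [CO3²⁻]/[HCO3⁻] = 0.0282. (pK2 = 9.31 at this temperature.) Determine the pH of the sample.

pH = 7.76

From K2 = [H⁺][CO3²⁻]/[HCO3⁻]:  pH = pK2 + log₁₀([CO3²⁻]/[HCO3⁻])
log₁₀(0.0282) = -1.550
pH = 9.31 + (-1.550) = 7.76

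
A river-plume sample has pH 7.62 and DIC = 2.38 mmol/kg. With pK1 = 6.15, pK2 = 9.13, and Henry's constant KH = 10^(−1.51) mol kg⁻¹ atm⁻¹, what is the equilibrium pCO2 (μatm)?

α₀ = 1 / (1 + K1/[H⁺] + K1K2/[H⁺]²) = 1 / (1 + 10^+1.47 + 10^-0.04)
   = 1 / (1 + 29.512 + 0.91201) = 1/31.424 = 0.03182
[CO2*] = α₀ × DIC = 0.03182 × 2.38 = 0.07574 mmol/kg
pCO2 = [CO2*]/KH = 7.574×10^-5 / 3.090×10^-2 = 2450 μatm

pCO2 = 2450 μatm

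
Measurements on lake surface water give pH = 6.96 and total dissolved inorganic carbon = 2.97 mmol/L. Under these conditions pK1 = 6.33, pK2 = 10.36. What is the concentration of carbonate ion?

[CO3²⁻] = 0.958 μmol/L

α₂ = 1 / (1 + [H⁺]/K2 + [H⁺]²/(K1K2)) = 1 / (1 + 10^+3.40 + 10^+2.77)
   = 1 / (1 + 2511.9 + 588.84) = 1/3101.7 = 0.0003224
[CO3²⁻] = α₂ × DIC = 0.0003224 × 2.97 = 0.000958 mmol/L = 0.958 μmol/L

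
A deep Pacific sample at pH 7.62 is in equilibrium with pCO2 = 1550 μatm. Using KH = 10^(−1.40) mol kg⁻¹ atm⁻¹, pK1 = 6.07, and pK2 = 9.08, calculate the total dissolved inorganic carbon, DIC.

DIC = 2.33 mmol/kg

[CO2*] = KH · pCO2 = 10^(−1.40) × 1550×10^-6 = 6.171×10^-5 mol/kg
α₀ = 1/(1 + K1/[H⁺] + K1K2/[H⁺]²) = 1/(1 + 10^+1.55 + 10^+0.09) = 0.02652
DIC = [CO2*]/α₀ = 6.171×10^-5 / 0.02652 = 2.33 mmol/kg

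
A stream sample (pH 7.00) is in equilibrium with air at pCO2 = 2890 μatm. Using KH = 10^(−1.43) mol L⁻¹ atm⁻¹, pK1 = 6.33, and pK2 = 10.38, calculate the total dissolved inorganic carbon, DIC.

[CO2*] = KH · pCO2 = 10^(−1.43) × 2890×10^-6 = 1.074×10^-4 mol/L
α₀ = 1/(1 + K1/[H⁺] + K1K2/[H⁺]²) = 1/(1 + 10^+0.67 + 10^-2.71) = 0.1761
DIC = [CO2*]/α₀ = 1.074×10^-4 / 0.1761 = 0.610 mmol/L

DIC = 0.610 mmol/L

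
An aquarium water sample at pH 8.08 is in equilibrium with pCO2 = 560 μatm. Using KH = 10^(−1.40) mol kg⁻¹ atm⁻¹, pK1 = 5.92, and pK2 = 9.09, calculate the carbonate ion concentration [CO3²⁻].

[CO3²⁻] = 0.315 mmol/kg

[CO2*] = KH · pCO2 = 10^(−1.40) × 560×10^-6 = 2.229×10^-5 mol/kg
α₀ = 1/(1 + K1/[H⁺] + K1K2/[H⁺]²) = 1/(1 + 10^+2.16 + 10^+1.15) = 0.006263
DIC = [CO2*]/α₀ = 2.229×10^-5 / 0.006263 = 3.560 mmol/kg
[CO3²⁻] = α₂·DIC; α₂ = 0.08847, so [CO3²⁻] = 0.08847 × 3.560 = 0.315 mmol/kg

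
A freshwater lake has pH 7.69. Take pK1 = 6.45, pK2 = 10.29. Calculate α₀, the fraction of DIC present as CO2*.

α₀ = 1 / (1 + K1/[H⁺] + K1K2/[H⁺]²) = 1 / (1 + 10^+1.24 + 10^-1.36)
   = 1 / (1 + 17.378 + 0.043652) = 1/18.422 = 0.05428

α₀ = 0.0543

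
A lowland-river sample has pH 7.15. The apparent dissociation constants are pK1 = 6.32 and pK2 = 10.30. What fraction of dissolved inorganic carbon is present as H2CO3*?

α₀ = 0.129

α₀ = 1 / (1 + K1/[H⁺] + K1K2/[H⁺]²) = 1 / (1 + 10^+0.83 + 10^-2.32)
   = 1 / (1 + 6.7608 + 0.0047863) = 1/7.7656 = 0.1288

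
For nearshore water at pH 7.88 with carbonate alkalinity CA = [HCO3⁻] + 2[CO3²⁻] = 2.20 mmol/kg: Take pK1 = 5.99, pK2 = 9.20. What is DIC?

CA = [HCO3⁻] + 2[CO3²⁻] = (α₁ + 2α₂)·DIC
At pH 7.88: [H⁺]/K1 = 10^-1.89 = 0.012882, K2/[H⁺] = 10^-1.32 = 0.047863
α₁ = 1/(1 + 0.012882 + 0.047863) = 1/1.0607 = 0.9427; α₂ = α₁·K2/[H⁺] = 0.04512
α₁ + 2α₂ = 1.0330
DIC = CA / (α₁ + 2α₂) = 2.20 / 1.0330 = 2.13 mmol/kg

DIC = 2.13 mmol/kg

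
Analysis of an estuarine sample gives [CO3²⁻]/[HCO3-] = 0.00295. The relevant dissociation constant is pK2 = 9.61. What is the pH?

pH = 7.08

From K2 = [H⁺][CO3²⁻]/[HCO3-]:  pH = pK2 + log₁₀([CO3²⁻]/[HCO3-])
log₁₀(0.00295) = -2.530
pH = 9.61 + (-2.530) = 7.08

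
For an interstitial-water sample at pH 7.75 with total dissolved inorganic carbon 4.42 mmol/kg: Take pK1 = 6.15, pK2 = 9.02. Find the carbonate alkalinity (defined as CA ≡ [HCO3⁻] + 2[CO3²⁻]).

CA = 4.54 mmol/kg

CA = [HCO3⁻] + 2[CO3²⁻] = (α₁ + 2α₂)·DIC
At pH 7.75: [H⁺]/K1 = 10^-1.60 = 0.025119, K2/[H⁺] = 10^-1.27 = 0.053703
α₁ = 1/(1 + 0.025119 + 0.053703) = 1/1.0788 = 0.9269; α₂ = α₁·K2/[H⁺] = 0.04978
α₁ + 2α₂ = 1.0265
CA = 1.0265 × 4.42 = 4.54 mmol/kg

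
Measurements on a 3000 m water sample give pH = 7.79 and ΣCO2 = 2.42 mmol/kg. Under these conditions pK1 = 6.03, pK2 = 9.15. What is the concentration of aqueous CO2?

α₀ = 1 / (1 + K1/[H⁺] + K1K2/[H⁺]²) = 1 / (1 + 10^+1.76 + 10^+0.40)
   = 1 / (1 + 57.544 + 2.5119) = 1/61.056 = 0.01638
[CO2*] = α₀ × DIC = 0.01638 × 2.42 = 0.0396 mmol/kg

[CO2*] = 0.0396 mmol/kg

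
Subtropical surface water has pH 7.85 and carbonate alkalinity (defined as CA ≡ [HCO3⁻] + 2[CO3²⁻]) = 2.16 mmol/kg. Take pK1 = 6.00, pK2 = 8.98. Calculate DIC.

DIC = 2.05 mmol/kg

CA = [HCO3⁻] + 2[CO3²⁻] = (α₁ + 2α₂)·DIC
At pH 7.85: [H⁺]/K1 = 10^-1.85 = 0.014125, K2/[H⁺] = 10^-1.13 = 0.074131
α₁ = 1/(1 + 0.014125 + 0.074131) = 1/1.0883 = 0.9189; α₂ = α₁·K2/[H⁺] = 0.06812
α₁ + 2α₂ = 1.0551
DIC = CA / (α₁ + 2α₂) = 2.16 / 1.0551 = 2.05 mmol/kg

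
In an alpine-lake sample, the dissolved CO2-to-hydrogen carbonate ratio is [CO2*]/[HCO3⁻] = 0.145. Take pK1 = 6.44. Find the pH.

From K1 = [H⁺][HCO3⁻]/[CO2*]:  pH = pK1 − log₁₀([CO2*]/[HCO3⁻])
log₁₀(0.145) = -0.839
pH = 6.44 − (-0.839) = 7.28

pH = 7.28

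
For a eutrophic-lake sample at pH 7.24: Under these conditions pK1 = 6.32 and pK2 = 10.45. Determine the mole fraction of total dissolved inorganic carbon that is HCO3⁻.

α₁ = 1 / (1 + [H⁺]/K1 + K2/[H⁺]) = 1 / (1 + 10^-0.92 + 10^-3.21)
   = 1 / (1 + 0.12023 + 0.00061660) = 1/1.1208 = 0.8922

α₁ = 0.892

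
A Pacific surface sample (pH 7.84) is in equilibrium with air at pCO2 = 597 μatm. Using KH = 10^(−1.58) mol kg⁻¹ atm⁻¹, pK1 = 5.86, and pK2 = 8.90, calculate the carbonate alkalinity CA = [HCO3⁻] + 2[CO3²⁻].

[CO2*] = KH · pCO2 = 10^(−1.58) × 597×10^-6 = 1.570×10^-5 mol/kg
α₀ = 1/(1 + K1/[H⁺] + K1K2/[H⁺]²) = 1/(1 + 10^+1.98 + 10^+0.92) = 0.009540
DIC = [CO2*]/α₀ = 1.570×10^-5 / 0.009540 = 1.646 mmol/kg
CA = (α₁ + 2α₂)·DIC = (0.9111 + 2×0.07935) × 1.646 = 1.76 mmol/kg

CA = 1.76 mmol/kg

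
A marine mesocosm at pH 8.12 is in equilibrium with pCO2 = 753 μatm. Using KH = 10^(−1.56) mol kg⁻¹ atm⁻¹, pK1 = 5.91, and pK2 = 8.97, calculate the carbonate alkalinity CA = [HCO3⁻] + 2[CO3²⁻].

CA = 4.31 mmol/kg

[CO2*] = KH · pCO2 = 10^(−1.56) × 753×10^-6 = 2.074×10^-5 mol/kg
α₀ = 1/(1 + K1/[H⁺] + K1K2/[H⁺]²) = 1/(1 + 10^+2.21 + 10^+1.36) = 0.005374
DIC = [CO2*]/α₀ = 2.074×10^-5 / 0.005374 = 3.859 mmol/kg
CA = (α₁ + 2α₂)·DIC = (0.8715 + 2×0.1231) × 3.859 = 4.31 mmol/kg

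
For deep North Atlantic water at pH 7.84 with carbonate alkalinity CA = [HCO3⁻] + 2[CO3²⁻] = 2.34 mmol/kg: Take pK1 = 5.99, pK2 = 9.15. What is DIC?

DIC = 2.27 mmol/kg

CA = [HCO3⁻] + 2[CO3²⁻] = (α₁ + 2α₂)·DIC
At pH 7.84: [H⁺]/K1 = 10^-1.85 = 0.014125, K2/[H⁺] = 10^-1.31 = 0.048978
α₁ = 1/(1 + 0.014125 + 0.048978) = 1/1.0631 = 0.9406; α₂ = α₁·K2/[H⁺] = 0.04607
α₁ + 2α₂ = 1.0328
DIC = CA / (α₁ + 2α₂) = 2.34 / 1.0328 = 2.27 mmol/kg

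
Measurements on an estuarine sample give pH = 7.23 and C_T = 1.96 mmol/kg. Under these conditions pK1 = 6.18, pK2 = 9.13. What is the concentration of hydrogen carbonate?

α₁ = 1 / (1 + [H⁺]/K1 + K2/[H⁺]) = 1 / (1 + 10^-1.05 + 10^-1.90)
   = 1 / (1 + 0.089125 + 0.012589) = 1/1.1017 = 0.9077
[HCO3⁻] = α₁ × DIC = 0.9077 × 1.96 = 1.78 mmol/kg

[HCO3⁻] = 1.78 mmol/kg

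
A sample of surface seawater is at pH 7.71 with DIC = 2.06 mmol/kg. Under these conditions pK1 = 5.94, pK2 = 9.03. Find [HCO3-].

[HCO3⁻] = 1.93 mmol/kg

α₁ = 1 / (1 + [H⁺]/K1 + K2/[H⁺]) = 1 / (1 + 10^-1.77 + 10^-1.32)
   = 1 / (1 + 0.016982 + 0.047863) = 1/1.0648 = 0.9391
[HCO3⁻] = α₁ × DIC = 0.9391 × 2.06 = 1.93 mmol/kg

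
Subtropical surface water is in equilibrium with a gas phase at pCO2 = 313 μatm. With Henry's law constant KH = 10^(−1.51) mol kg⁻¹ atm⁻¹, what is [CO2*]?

[CO2*] = 9.67 μmol/kg

KH = 10^(−1.51) = 3.090×10^-2 mol kg⁻¹ atm⁻¹
[CO2*] = KH · pCO2 = 3.090×10^-2 × 313×10^-6 atm = 9.67×10^-6 mol/kg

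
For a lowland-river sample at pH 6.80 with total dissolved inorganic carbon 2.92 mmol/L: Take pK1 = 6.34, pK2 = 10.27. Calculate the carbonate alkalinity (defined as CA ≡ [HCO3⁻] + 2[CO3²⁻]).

CA = [HCO3⁻] + 2[CO3²⁻] = (α₁ + 2α₂)·DIC
At pH 6.80: [H⁺]/K1 = 10^-0.46 = 0.34674, K2/[H⁺] = 10^-3.47 = 0.00033884
α₁ = 1/(1 + 0.34674 + 0.00033884) = 1/1.3471 = 0.7423; α₂ = α₁·K2/[H⁺] = 0.0002515
α₁ + 2α₂ = 0.7429
CA = 0.7429 × 2.92 = 2.17 mmol/L

CA = 2.17 mmol/L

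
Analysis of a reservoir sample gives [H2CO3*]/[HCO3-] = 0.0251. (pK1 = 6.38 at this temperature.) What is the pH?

pH = 7.98

From K1 = [H⁺][HCO3-]/[H2CO3*]:  pH = pK1 − log₁₀([H2CO3*]/[HCO3-])
log₁₀(0.0251) = -1.600
pH = 6.38 − (-1.600) = 7.98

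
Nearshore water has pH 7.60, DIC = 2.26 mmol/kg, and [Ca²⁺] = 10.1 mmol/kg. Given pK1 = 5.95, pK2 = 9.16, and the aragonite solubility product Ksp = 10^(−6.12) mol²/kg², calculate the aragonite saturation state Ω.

α₂ = 1 / (1 + [H⁺]/K2 + [H⁺]²/(K1K2)) = 1 / (1 + 10^+1.56 + 10^-0.09)
   = 1 / (1 + 36.308 + 0.81283) = 1/38.121 = 0.02623
[CO3²⁻] = α₂ × DIC = 0.02623 × 2.26 = 0.05929 mmol/kg
Ksp = 10^(−6.12) = 7.586×10^-7
Ω = [Ca²⁺][CO3²⁻]/Ksp = (10.1×10^-3)(5.929×10^-5) / 7.586×10^-7 = 0.789

Ω = 0.789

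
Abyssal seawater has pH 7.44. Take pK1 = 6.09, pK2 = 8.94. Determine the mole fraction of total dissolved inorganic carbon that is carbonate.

α₂ = 0.0294

α₂ = 1 / (1 + [H⁺]/K2 + [H⁺]²/(K1K2)) = 1 / (1 + 10^+1.50 + 10^+0.15)
   = 1 / (1 + 31.623 + 1.4125) = 1/34.035 = 0.02938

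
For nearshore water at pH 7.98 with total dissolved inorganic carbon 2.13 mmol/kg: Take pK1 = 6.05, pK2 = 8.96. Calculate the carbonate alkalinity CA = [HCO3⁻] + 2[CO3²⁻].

CA = [HCO3⁻] + 2[CO3²⁻] = (α₁ + 2α₂)·DIC
At pH 7.98: [H⁺]/K1 = 10^-1.93 = 0.011749, K2/[H⁺] = 10^-0.98 = 0.10471
α₁ = 1/(1 + 0.011749 + 0.10471) = 1/1.1165 = 0.8957; α₂ = α₁·K2/[H⁺] = 0.09379
α₁ + 2α₂ = 1.0833
CA = 1.0833 × 2.13 = 2.31 mmol/kg

CA = 2.31 mmol/kg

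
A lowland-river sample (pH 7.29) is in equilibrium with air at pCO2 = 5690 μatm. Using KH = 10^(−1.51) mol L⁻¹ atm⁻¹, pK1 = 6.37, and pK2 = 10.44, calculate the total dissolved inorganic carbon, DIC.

DIC = 1.64 mmol/L

[CO2*] = KH · pCO2 = 10^(−1.51) × 5690×10^-6 = 1.758×10^-4 mol/L
α₀ = 1/(1 + K1/[H⁺] + K1K2/[H⁺]²) = 1/(1 + 10^+0.92 + 10^-2.23) = 0.1073
DIC = [CO2*]/α₀ = 1.758×10^-4 / 0.1073 = 1.64 mmol/L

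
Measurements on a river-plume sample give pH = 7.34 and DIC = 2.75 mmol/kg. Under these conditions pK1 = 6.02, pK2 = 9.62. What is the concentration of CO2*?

[CO2*] = 0.125 mmol/kg

α₀ = 1 / (1 + K1/[H⁺] + K1K2/[H⁺]²) = 1 / (1 + 10^+1.32 + 10^-0.96)
   = 1 / (1 + 20.893 + 0.10965) = 1/22.003 = 0.04545
[CO2*] = α₀ × DIC = 0.04545 × 2.75 = 0.125 mmol/kg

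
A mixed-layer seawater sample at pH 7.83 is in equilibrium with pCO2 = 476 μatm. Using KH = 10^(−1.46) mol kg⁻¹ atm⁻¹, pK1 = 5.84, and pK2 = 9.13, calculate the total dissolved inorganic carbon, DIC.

[CO2*] = KH · pCO2 = 10^(−1.46) × 476×10^-6 = 1.650×10^-5 mol/kg
α₀ = 1/(1 + K1/[H⁺] + K1K2/[H⁺]²) = 1/(1 + 10^+1.99 + 10^+0.69) = 0.009651
DIC = [CO2*]/α₀ = 1.650×10^-5 / 0.009651 = 1.71 mmol/kg

DIC = 1.71 mmol/kg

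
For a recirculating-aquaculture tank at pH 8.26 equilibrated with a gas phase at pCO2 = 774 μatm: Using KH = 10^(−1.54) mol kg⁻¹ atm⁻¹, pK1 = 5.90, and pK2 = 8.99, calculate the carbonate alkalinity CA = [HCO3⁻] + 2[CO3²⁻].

[CO2*] = KH · pCO2 = 10^(−1.54) × 774×10^-6 = 2.232×10^-5 mol/kg
α₀ = 1/(1 + K1/[H⁺] + K1K2/[H⁺]²) = 1/(1 + 10^+2.36 + 10^+1.63) = 0.003666
DIC = [CO2*]/α₀ = 2.232×10^-5 / 0.003666 = 6.088 mmol/kg
CA = (α₁ + 2α₂)·DIC = (0.8399 + 2×0.1564) × 6.088 = 7.02 mmol/kg

CA = 7.02 mmol/kg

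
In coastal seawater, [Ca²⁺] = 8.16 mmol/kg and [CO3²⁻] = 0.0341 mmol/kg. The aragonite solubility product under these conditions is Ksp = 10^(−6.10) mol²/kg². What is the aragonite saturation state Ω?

Ω = 0.350

Ksp = 10^(−6.10) = 7.943×10^-7
Ω = [Ca²⁺][CO3²⁻]/Ksp = (8.16×10^-3)(0.0341×10^-3) / 7.943×10^-7 = 0.350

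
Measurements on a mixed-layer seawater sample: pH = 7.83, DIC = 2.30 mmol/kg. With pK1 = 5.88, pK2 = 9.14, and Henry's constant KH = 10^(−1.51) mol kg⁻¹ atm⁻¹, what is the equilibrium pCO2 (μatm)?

α₀ = 1 / (1 + K1/[H⁺] + K1K2/[H⁺]²) = 1 / (1 + 10^+1.95 + 10^+0.64)
   = 1 / (1 + 89.125 + 4.3652) = 1/94.490 = 0.01058
[CO2*] = α₀ × DIC = 0.01058 × 2.30 = 0.02434 mmol/kg
pCO2 = [CO2*]/KH = 2.434×10^-5 / 3.090×10^-2 = 788 μatm

pCO2 = 788 μatm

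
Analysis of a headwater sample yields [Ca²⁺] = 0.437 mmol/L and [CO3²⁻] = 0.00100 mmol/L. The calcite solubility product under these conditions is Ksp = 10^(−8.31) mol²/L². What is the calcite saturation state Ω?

Ω = 0.0892

Ksp = 10^(−8.31) = 4.898×10^-9
Ω = [Ca²⁺][CO3²⁻]/Ksp = (0.437×10^-3)(0.00100×10^-3) / 4.898×10^-9 = 0.0892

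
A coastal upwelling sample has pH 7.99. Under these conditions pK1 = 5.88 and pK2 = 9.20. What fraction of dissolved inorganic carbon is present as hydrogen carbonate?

α₁ = 1 / (1 + [H⁺]/K1 + K2/[H⁺]) = 1 / (1 + 10^-2.11 + 10^-1.21)
   = 1 / (1 + 0.0077625 + 0.061660) = 1/1.0694 = 0.9351

α₁ = 0.935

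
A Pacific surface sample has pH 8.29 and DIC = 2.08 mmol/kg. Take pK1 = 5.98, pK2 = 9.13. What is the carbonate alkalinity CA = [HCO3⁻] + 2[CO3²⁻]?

CA = [HCO3⁻] + 2[CO3²⁻] = (α₁ + 2α₂)·DIC
At pH 8.29: [H⁺]/K1 = 10^-2.31 = 0.0048978, K2/[H⁺] = 10^-0.84 = 0.14454
α₁ = 1/(1 + 0.0048978 + 0.14454) = 1/1.1494 = 0.8700; α₂ = α₁·K2/[H⁺] = 0.1258
α₁ + 2α₂ = 1.1215
CA = 1.1215 × 2.08 = 2.33 mmol/kg

CA = 2.33 mmol/kg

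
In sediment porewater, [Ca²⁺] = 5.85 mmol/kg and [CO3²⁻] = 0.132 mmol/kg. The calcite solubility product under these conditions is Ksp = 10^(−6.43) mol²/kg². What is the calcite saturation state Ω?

Ω = 2.08

Ksp = 10^(−6.43) = 3.715×10^-7
Ω = [Ca²⁺][CO3²⁻]/Ksp = (5.85×10^-3)(0.132×10^-3) / 3.715×10^-7 = 2.08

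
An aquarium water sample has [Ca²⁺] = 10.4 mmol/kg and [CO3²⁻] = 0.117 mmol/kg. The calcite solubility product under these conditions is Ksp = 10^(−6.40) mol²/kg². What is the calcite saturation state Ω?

Ω = 3.06

Ksp = 10^(−6.40) = 3.981×10^-7
Ω = [Ca²⁺][CO3²⁻]/Ksp = (10.4×10^-3)(0.117×10^-3) / 3.981×10^-7 = 3.06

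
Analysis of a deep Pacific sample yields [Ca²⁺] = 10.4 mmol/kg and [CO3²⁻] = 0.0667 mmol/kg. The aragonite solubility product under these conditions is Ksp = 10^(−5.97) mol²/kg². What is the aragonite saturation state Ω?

Ksp = 10^(−5.97) = 1.072×10^-6
Ω = [Ca²⁺][CO3²⁻]/Ksp = (10.4×10^-3)(0.0667×10^-3) / 1.072×10^-6 = 0.647

Ω = 0.647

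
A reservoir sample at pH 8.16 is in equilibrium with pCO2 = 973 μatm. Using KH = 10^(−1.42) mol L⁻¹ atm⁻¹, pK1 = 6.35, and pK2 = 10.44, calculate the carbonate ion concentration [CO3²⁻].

[CO3²⁻] = 12.5 μmol/L

[CO2*] = KH · pCO2 = 10^(−1.42) × 973×10^-6 = 3.699×10^-5 mol/L
α₀ = 1/(1 + K1/[H⁺] + K1K2/[H⁺]²) = 1/(1 + 10^+1.81 + 10^-0.47) = 0.01517
DIC = [CO2*]/α₀ = 3.699×10^-5 / 0.01517 = 2.438 mmol/L
[CO3²⁻] = α₂·DIC; α₂ = 0.005141, so [CO3²⁻] = 0.005141 × 2.438 = 0.0125 mmol/L = 12.5 μmol/L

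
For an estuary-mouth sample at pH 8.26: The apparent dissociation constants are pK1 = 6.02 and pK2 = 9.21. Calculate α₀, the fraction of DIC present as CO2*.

α₀ = 0.00515

α₀ = 1 / (1 + K1/[H⁺] + K1K2/[H⁺]²) = 1 / (1 + 10^+2.24 + 10^+1.29)
   = 1 / (1 + 173.78 + 19.498) = 1/194.28 = 0.005147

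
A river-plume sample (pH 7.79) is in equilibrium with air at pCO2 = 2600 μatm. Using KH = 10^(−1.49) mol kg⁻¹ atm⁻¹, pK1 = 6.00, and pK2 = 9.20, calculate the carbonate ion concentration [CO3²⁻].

[CO2*] = KH · pCO2 = 10^(−1.49) × 2600×10^-6 = 8.413×10^-5 mol/kg
α₀ = 1/(1 + K1/[H⁺] + K1K2/[H⁺]²) = 1/(1 + 10^+1.79 + 10^+0.38) = 0.01537
DIC = [CO2*]/α₀ = 8.413×10^-5 / 0.01537 = 5.474 mmol/kg
[CO3²⁻] = α₂·DIC; α₂ = 0.03687, so [CO3²⁻] = 0.03687 × 5.474 = 0.202 mmol/kg

[CO3²⁻] = 0.202 mmol/kg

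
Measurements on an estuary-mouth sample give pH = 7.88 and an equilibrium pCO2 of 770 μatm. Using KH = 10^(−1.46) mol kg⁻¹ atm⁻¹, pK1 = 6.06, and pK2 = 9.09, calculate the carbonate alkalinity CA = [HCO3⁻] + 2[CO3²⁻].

[CO2*] = KH · pCO2 = 10^(−1.46) × 770×10^-6 = 2.670×10^-5 mol/kg
α₀ = 1/(1 + K1/[H⁺] + K1K2/[H⁺]²) = 1/(1 + 10^+1.82 + 10^+0.61) = 0.01406
DIC = [CO2*]/α₀ = 2.670×10^-5 / 0.01406 = 1.899 mmol/kg
CA = (α₁ + 2α₂)·DIC = (0.9287 + 2×0.05726) × 1.899 = 1.98 mmol/kg

CA = 1.98 mmol/kg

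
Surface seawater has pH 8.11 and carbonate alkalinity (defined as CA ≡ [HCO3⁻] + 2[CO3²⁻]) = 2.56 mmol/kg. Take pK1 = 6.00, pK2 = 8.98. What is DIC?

DIC = 2.30 mmol/kg

CA = [HCO3⁻] + 2[CO3²⁻] = (α₁ + 2α₂)·DIC
At pH 8.11: [H⁺]/K1 = 10^-2.11 = 0.0077625, K2/[H⁺] = 10^-0.87 = 0.13490
α₁ = 1/(1 + 0.0077625 + 0.13490) = 1/1.1427 = 0.8752; α₂ = α₁·K2/[H⁺] = 0.1181
α₁ + 2α₂ = 1.1113
DIC = CA / (α₁ + 2α₂) = 2.56 / 1.1113 = 2.30 mmol/kg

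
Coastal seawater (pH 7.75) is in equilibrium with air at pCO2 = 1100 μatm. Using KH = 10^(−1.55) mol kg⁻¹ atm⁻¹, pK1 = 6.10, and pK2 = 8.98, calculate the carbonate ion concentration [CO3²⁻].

[CO2*] = KH · pCO2 = 10^(−1.55) × 1100×10^-6 = 3.100×10^-5 mol/kg
α₀ = 1/(1 + K1/[H⁺] + K1K2/[H⁺]²) = 1/(1 + 10^+1.65 + 10^+0.42) = 0.02070
DIC = [CO2*]/α₀ = 3.100×10^-5 / 0.02070 = 1.497 mmol/kg
[CO3²⁻] = α₂·DIC; α₂ = 0.05446, so [CO3²⁻] = 0.05446 × 1.497 = 0.0815 mmol/kg

[CO3²⁻] = 0.0815 mmol/kg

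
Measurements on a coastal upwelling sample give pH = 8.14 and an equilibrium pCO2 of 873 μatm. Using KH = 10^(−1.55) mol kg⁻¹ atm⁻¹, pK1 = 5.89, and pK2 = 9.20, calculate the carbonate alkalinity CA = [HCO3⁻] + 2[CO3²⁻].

CA = 5.14 mmol/kg

[CO2*] = KH · pCO2 = 10^(−1.55) × 873×10^-6 = 2.460×10^-5 mol/kg
α₀ = 1/(1 + K1/[H⁺] + K1K2/[H⁺]²) = 1/(1 + 10^+2.25 + 10^+1.19) = 0.005146
DIC = [CO2*]/α₀ = 2.460×10^-5 / 0.005146 = 4.781 mmol/kg
CA = (α₁ + 2α₂)·DIC = (0.9151 + 2×0.07971) × 4.781 = 5.14 mmol/kg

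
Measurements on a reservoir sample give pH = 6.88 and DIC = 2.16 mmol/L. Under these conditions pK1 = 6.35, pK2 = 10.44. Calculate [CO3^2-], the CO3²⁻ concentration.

[CO3²⁻] = 0.459 μmol/L

α₂ = 1 / (1 + [H⁺]/K2 + [H⁺]²/(K1K2)) = 1 / (1 + 10^+3.56 + 10^+3.03)
   = 1 / (1 + 3630.8 + 1071.5) = 1/4703.3 = 0.0002126
[CO3²⁻] = α₂ × DIC = 0.0002126 × 2.16 = 0.000459 mmol/L = 0.459 μmol/L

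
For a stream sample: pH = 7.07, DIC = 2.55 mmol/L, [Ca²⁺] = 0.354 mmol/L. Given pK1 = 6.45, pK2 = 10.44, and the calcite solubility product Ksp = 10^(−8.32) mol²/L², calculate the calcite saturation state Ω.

α₂ = 1 / (1 + [H⁺]/K2 + [H⁺]²/(K1K2)) = 1 / (1 + 10^+3.37 + 10^+2.75)
   = 1 / (1 + 2344.2 + 562.34) = 1/2907.6 = 0.0003439
[CO3²⁻] = α₂ × DIC = 0.0003439 × 2.55 = 0.0008770 mmol/L = 0.8770 μmol/L
Ksp = 10^(−8.32) = 4.786×10^-9
Ω = [Ca²⁺][CO3²⁻]/Ksp = (0.354×10^-3)(8.770×10^-7) / 4.786×10^-9 = 0.0649

Ω = 0.0649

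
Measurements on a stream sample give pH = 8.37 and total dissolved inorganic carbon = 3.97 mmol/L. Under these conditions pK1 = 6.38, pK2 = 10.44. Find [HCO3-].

α₁ = 1 / (1 + [H⁺]/K1 + K2/[H⁺]) = 1 / (1 + 10^-1.99 + 10^-2.07)
   = 1 / (1 + 0.010233 + 0.0085114) = 1/1.0187 = 0.9816
[HCO3⁻] = α₁ × DIC = 0.9816 × 3.97 = 3.90 mmol/L

[HCO3⁻] = 3.90 mmol/L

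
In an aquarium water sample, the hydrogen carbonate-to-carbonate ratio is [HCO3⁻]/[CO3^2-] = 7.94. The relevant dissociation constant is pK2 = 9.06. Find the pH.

pH = 8.16

From K2 = [H⁺][CO3^2-]/[HCO3⁻]:  pH = pK2 − log₁₀([HCO3⁻]/[CO3^2-])
log₁₀(7.94) = +0.900
pH = 9.06 − (+0.900) = 8.16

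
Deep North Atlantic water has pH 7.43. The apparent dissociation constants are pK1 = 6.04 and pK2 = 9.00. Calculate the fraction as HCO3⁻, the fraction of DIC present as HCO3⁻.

α₁ = 1 / (1 + [H⁺]/K1 + K2/[H⁺]) = 1 / (1 + 10^-1.39 + 10^-1.57)
   = 1 / (1 + 0.040738 + 0.026915) = 1/1.0677 = 0.9366

α₁ = 0.937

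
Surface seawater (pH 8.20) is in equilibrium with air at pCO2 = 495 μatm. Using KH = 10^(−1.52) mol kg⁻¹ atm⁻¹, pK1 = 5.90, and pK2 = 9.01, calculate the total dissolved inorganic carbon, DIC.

DIC = 3.46 mmol/kg

[CO2*] = KH · pCO2 = 10^(−1.52) × 495×10^-6 = 1.495×10^-5 mol/kg
α₀ = 1/(1 + K1/[H⁺] + K1K2/[H⁺]²) = 1/(1 + 10^+2.30 + 10^+1.49) = 0.004321
DIC = [CO2*]/α₀ = 1.495×10^-5 / 0.004321 = 3.46 mmol/kg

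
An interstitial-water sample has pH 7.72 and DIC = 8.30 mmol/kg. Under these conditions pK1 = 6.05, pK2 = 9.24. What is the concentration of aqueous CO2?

α₀ = 1 / (1 + K1/[H⁺] + K1K2/[H⁺]²) = 1 / (1 + 10^+1.67 + 10^+0.15)
   = 1 / (1 + 46.774 + 1.4125) = 1/49.186 = 0.02033
[CO2*] = α₀ × DIC = 0.02033 × 8.30 = 0.169 mmol/kg

[CO2*] = 0.169 mmol/kg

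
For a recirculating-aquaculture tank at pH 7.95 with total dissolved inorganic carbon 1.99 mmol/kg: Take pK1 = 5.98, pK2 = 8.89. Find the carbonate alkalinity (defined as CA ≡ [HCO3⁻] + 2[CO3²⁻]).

CA = 2.17 mmol/kg

CA = [HCO3⁻] + 2[CO3²⁻] = (α₁ + 2α₂)·DIC
At pH 7.95: [H⁺]/K1 = 10^-1.97 = 0.010715, K2/[H⁺] = 10^-0.94 = 0.11482
α₁ = 1/(1 + 0.010715 + 0.11482) = 1/1.1255 = 0.8885; α₂ = α₁·K2/[H⁺] = 0.1020
α₁ + 2α₂ = 1.0925
CA = 1.0925 × 1.99 = 2.17 mmol/kg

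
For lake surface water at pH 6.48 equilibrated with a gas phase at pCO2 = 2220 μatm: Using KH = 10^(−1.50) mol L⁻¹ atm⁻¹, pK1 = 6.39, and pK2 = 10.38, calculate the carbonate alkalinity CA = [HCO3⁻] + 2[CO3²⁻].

[CO2*] = KH · pCO2 = 10^(−1.50) × 2220×10^-6 = 7.020×10^-5 mol/L
α₀ = 1/(1 + K1/[H⁺] + K1K2/[H⁺]²) = 1/(1 + 10^+0.09 + 10^-3.81) = 0.4483
DIC = [CO2*]/α₀ = 7.020×10^-5 / 0.4483 = 0.1566 mmol/L
CA = (α₁ + 2α₂)·DIC = (0.5516 + 2×6.944×10^-5) × 0.1566 = 0.0864 mmol/L

CA = 0.0864 mmol/L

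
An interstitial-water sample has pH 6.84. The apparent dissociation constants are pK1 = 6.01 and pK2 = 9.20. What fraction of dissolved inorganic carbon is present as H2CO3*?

α₀ = 1 / (1 + K1/[H⁺] + K1K2/[H⁺]²) = 1 / (1 + 10^+0.83 + 10^-1.53)
   = 1 / (1 + 6.7608 + 0.029512) = 1/7.7903 = 0.1284

α₀ = 0.128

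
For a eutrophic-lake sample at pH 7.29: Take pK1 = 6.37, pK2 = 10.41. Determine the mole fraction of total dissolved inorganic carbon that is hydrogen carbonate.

α₁ = 0.892

α₁ = 1 / (1 + [H⁺]/K1 + K2/[H⁺]) = 1 / (1 + 10^-0.92 + 10^-3.12)
   = 1 / (1 + 0.12023 + 0.00075858) = 1/1.1210 = 0.8921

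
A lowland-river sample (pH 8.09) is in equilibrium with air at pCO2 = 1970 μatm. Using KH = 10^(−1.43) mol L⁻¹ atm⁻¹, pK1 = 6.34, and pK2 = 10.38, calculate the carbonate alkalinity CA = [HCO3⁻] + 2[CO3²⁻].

CA = 4.16 mmol/L

[CO2*] = KH · pCO2 = 10^(−1.43) × 1970×10^-6 = 7.319×10^-5 mol/L
α₀ = 1/(1 + K1/[H⁺] + K1K2/[H⁺]²) = 1/(1 + 10^+1.75 + 10^-0.54) = 0.01738
DIC = [CO2*]/α₀ = 7.319×10^-5 / 0.01738 = 4.210 mmol/L
CA = (α₁ + 2α₂)·DIC = (0.9776 + 2×0.005014) × 4.210 = 4.16 mmol/L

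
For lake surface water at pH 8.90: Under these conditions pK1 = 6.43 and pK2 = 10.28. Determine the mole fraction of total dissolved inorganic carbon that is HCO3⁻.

α₁ = 0.957

α₁ = 1 / (1 + [H⁺]/K1 + K2/[H⁺]) = 1 / (1 + 10^-2.47 + 10^-1.38)
   = 1 / (1 + 0.0033884 + 0.041687) = 1/1.0451 = 0.9569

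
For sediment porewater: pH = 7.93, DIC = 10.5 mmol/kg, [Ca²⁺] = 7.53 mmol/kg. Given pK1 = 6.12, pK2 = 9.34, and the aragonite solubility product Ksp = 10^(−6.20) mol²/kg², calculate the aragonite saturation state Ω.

α₂ = 1 / (1 + [H⁺]/K2 + [H⁺]²/(K1K2)) = 1 / (1 + 10^+1.41 + 10^-0.40)
   = 1 / (1 + 25.704 + 0.39811) = 1/27.102 = 0.03690
[CO3²⁻] = α₂ × DIC = 0.03690 × 10.5 = 0.3874 mmol/kg
Ksp = 10^(−6.20) = 6.310×10^-7
Ω = [Ca²⁺][CO3²⁻]/Ksp = (7.53×10^-3)(3.874×10^-4) / 6.310×10^-7 = 4.62

Ω = 4.62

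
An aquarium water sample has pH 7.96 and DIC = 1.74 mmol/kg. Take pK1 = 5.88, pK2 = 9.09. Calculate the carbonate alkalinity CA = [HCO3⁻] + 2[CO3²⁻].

CA = 1.85 mmol/kg

CA = [HCO3⁻] + 2[CO3²⁻] = (α₁ + 2α₂)·DIC
At pH 7.96: [H⁺]/K1 = 10^-2.08 = 0.0083176, K2/[H⁺] = 10^-1.13 = 0.074131
α₁ = 1/(1 + 0.0083176 + 0.074131) = 1/1.0824 = 0.9238; α₂ = α₁·K2/[H⁺] = 0.06848
α₁ + 2α₂ = 1.0608
CA = 1.0608 × 1.74 = 1.85 mmol/kg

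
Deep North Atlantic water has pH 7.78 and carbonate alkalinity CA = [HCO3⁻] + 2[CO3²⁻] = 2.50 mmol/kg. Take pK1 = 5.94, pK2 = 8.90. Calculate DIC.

CA = [HCO3⁻] + 2[CO3²⁻] = (α₁ + 2α₂)·DIC
At pH 7.78: [H⁺]/K1 = 10^-1.84 = 0.014454, K2/[H⁺] = 10^-1.12 = 0.075858
α₁ = 1/(1 + 0.014454 + 0.075858) = 1/1.0903 = 0.9172; α₂ = α₁·K2/[H⁺] = 0.06957
α₁ + 2α₂ = 1.0563
DIC = CA / (α₁ + 2α₂) = 2.50 / 1.0563 = 2.37 mmol/kg

DIC = 2.37 mmol/kg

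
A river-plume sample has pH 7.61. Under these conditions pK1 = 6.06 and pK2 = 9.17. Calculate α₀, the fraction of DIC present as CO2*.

α₀ = 0.0267

α₀ = 1 / (1 + K1/[H⁺] + K1K2/[H⁺]²) = 1 / (1 + 10^+1.55 + 10^-0.01)
   = 1 / (1 + 35.481 + 0.97724) = 1/37.459 = 0.02670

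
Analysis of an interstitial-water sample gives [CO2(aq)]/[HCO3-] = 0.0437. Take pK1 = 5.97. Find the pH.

pH = 7.33

From K1 = [H⁺][HCO3-]/[CO2(aq)]:  pH = pK1 − log₁₀([CO2(aq)]/[HCO3-])
log₁₀(0.0437) = -1.360
pH = 5.97 − (-1.360) = 7.33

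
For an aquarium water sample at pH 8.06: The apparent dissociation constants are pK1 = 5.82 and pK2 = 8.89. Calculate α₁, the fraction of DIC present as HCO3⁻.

α₁ = 1 / (1 + [H⁺]/K1 + K2/[H⁺]) = 1 / (1 + 10^-2.24 + 10^-0.83)
   = 1 / (1 + 0.0057544 + 0.14791) = 1/1.1537 = 0.8668

α₁ = 0.867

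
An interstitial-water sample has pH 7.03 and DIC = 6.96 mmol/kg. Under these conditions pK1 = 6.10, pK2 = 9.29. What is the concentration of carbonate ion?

[CO3²⁻] = 0.0341 mmol/kg

α₂ = 1 / (1 + [H⁺]/K2 + [H⁺]²/(K1K2)) = 1 / (1 + 10^+2.26 + 10^+1.33)
   = 1 / (1 + 181.97 + 21.380) = 1/204.35 = 0.004894
[CO3²⁻] = α₂ × DIC = 0.004894 × 6.96 = 0.0341 mmol/kg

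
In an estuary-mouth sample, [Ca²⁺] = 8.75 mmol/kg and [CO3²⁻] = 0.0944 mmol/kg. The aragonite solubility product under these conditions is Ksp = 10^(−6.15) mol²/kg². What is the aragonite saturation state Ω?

Ω = 1.17

Ksp = 10^(−6.15) = 7.079×10^-7
Ω = [Ca²⁺][CO3²⁻]/Ksp = (8.75×10^-3)(0.0944×10^-3) / 7.079×10^-7 = 1.17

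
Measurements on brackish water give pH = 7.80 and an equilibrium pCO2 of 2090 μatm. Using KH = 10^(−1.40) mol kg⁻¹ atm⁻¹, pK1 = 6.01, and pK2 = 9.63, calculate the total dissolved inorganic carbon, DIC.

DIC = 5.29 mmol/kg

[CO2*] = KH · pCO2 = 10^(−1.40) × 2090×10^-6 = 8.320×10^-5 mol/kg
α₀ = 1/(1 + K1/[H⁺] + K1K2/[H⁺]²) = 1/(1 + 10^+1.79 + 10^-0.04) = 0.01573
DIC = [CO2*]/α₀ = 8.320×10^-5 / 0.01573 = 5.29 mmol/kg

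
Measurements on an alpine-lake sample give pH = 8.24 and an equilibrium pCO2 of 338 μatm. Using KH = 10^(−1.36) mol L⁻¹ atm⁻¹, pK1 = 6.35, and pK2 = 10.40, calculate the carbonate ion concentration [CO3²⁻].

[CO2*] = KH · pCO2 = 10^(−1.36) × 338×10^-6 = 1.475×10^-5 mol/L
α₀ = 1/(1 + K1/[H⁺] + K1K2/[H⁺]²) = 1/(1 + 10^+1.89 + 10^-0.27) = 0.01263
DIC = [CO2*]/α₀ = 1.475×10^-5 / 0.01263 = 1.168 mmol/L
[CO3²⁻] = α₂·DIC; α₂ = 0.006784, so [CO3²⁻] = 0.006784 × 1.168 = 0.00792 mmol/L = 7.92 μmol/L

[CO3²⁻] = 7.92 μmol/L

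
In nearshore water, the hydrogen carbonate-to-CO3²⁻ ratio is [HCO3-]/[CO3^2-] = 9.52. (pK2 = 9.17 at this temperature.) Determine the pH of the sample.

pH = 8.19

From K2 = [H⁺][CO3^2-]/[HCO3-]:  pH = pK2 − log₁₀([HCO3-]/[CO3^2-])
log₁₀(9.52) = +0.979
pH = 9.17 − (+0.979) = 8.19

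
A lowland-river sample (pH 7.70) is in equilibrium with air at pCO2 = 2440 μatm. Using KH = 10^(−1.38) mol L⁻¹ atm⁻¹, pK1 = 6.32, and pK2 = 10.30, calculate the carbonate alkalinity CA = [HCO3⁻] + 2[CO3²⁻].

[CO2*] = KH · pCO2 = 10^(−1.38) × 2440×10^-6 = 1.017×10^-4 mol/L
α₀ = 1/(1 + K1/[H⁺] + K1K2/[H⁺]²) = 1/(1 + 10^+1.38 + 10^-1.22) = 0.03992
DIC = [CO2*]/α₀ = 1.017×10^-4 / 0.03992 = 2.548 mmol/L
CA = (α₁ + 2α₂)·DIC = (0.9577 + 2×0.002406) × 2.548 = 2.45 mmol/L

CA = 2.45 mmol/L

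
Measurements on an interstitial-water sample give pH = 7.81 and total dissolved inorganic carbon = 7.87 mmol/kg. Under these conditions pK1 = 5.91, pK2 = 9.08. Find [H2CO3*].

[CO2*] = 0.0929 mmol/kg

α₀ = 1 / (1 + K1/[H⁺] + K1K2/[H⁺]²) = 1 / (1 + 10^+1.90 + 10^+0.63)
   = 1 / (1 + 79.433 + 4.2658) = 1/84.699 = 0.01181
[CO2*] = α₀ × DIC = 0.01181 × 7.87 = 0.0929 mmol/kg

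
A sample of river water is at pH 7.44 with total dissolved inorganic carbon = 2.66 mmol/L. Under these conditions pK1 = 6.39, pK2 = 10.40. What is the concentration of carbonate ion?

α₂ = 1 / (1 + [H⁺]/K2 + [H⁺]²/(K1K2)) = 1 / (1 + 10^+2.96 + 10^+1.91)
   = 1 / (1 + 912.01 + 81.283) = 1/994.29 = 0.001006
[CO3²⁻] = α₂ × DIC = 0.001006 × 2.66 = 0.00268 mmol/L = 2.68 μmol/L

[CO3²⁻] = 2.68 μmol/L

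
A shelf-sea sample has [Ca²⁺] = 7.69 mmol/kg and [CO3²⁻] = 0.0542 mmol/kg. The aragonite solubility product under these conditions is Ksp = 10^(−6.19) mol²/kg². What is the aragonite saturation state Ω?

Ω = 0.646

Ksp = 10^(−6.19) = 6.457×10^-7
Ω = [Ca²⁺][CO3²⁻]/Ksp = (7.69×10^-3)(0.0542×10^-3) / 6.457×10^-7 = 0.646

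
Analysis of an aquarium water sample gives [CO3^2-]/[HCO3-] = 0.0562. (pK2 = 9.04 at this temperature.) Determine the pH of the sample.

From K2 = [H⁺][CO3^2-]/[HCO3-]:  pH = pK2 + log₁₀([CO3^2-]/[HCO3-])
log₁₀(0.0562) = -1.250
pH = 9.04 + (-1.250) = 7.79

pH = 7.79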